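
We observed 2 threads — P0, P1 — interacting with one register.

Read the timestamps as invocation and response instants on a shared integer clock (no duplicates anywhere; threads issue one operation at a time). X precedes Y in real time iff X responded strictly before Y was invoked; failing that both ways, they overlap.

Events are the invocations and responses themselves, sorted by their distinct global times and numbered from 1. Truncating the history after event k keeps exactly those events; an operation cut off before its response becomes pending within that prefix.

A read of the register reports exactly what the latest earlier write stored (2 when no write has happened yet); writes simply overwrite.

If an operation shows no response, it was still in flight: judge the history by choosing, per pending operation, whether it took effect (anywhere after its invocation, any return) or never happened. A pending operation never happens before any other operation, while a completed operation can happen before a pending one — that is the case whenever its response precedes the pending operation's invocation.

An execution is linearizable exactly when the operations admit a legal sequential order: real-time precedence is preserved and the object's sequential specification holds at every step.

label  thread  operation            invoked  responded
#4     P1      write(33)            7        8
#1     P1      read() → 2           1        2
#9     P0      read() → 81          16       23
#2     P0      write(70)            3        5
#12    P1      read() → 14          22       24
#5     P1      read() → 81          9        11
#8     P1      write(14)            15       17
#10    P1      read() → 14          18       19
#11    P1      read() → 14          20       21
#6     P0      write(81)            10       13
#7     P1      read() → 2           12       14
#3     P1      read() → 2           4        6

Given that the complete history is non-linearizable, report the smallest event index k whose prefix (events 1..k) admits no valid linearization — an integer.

14

a valid linearization of events 1..13 exists, for instance #1, #3, #2, #4, #6, #5:
after step 1 (#1 read() → 2): value 2
after step 2 (#3 read() → 2): value 2
after step 3 (#2 write(70)): value 70
after step 4 (#4 write(33)): value 33
after step 5 (#6 write(81)): value 81
after step 6 (#5 read() → 81): value 81
include event 14 — #7 responding at 14 — and every candidate order breaks
take #1, #2, #3, #4, #5, #6, #7: step 3 already fails, because #3 read() → 2 cannot occur there
take #1, #2, #3, #4, #5, #7, #6: step 3 already fails, because #3 read() → 2 cannot occur there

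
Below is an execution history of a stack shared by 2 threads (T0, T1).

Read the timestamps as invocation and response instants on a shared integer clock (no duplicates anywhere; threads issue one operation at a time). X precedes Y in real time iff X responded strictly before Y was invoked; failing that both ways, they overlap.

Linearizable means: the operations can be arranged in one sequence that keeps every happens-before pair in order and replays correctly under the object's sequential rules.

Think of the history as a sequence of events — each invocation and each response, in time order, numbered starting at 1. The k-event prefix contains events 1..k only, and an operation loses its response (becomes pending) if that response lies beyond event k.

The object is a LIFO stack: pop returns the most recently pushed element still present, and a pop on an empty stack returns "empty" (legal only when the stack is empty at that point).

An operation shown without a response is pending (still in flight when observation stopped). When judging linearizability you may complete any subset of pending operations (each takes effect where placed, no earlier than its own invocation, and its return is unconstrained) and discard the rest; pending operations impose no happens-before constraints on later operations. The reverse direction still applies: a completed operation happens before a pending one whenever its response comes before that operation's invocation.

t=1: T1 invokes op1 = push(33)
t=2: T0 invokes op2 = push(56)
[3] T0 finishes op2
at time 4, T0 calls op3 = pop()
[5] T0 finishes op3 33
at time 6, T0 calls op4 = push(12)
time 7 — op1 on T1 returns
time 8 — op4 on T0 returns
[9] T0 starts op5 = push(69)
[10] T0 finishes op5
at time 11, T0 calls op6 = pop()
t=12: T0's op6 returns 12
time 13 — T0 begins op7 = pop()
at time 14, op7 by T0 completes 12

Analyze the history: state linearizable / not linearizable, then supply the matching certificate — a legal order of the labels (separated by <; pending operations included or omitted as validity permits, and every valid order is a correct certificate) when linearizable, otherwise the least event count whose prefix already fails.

not linearizable — minimal violating prefix: 12 events

already the first 12 events (up to op6's response at time 12) admit no linearization; the first 11 still do
checked exhaustively: 4 real-time-consistent orders of 6 completed operations, zero legal stack replays
e.g. op1, op2, op3, op4, op5, op6: illegal at step 3, since op3 pop() → 33 cannot apply there
e.g. op2, op1, op3, op4, op5, op6: illegal at step 6, since op6 pop() → 12 cannot apply there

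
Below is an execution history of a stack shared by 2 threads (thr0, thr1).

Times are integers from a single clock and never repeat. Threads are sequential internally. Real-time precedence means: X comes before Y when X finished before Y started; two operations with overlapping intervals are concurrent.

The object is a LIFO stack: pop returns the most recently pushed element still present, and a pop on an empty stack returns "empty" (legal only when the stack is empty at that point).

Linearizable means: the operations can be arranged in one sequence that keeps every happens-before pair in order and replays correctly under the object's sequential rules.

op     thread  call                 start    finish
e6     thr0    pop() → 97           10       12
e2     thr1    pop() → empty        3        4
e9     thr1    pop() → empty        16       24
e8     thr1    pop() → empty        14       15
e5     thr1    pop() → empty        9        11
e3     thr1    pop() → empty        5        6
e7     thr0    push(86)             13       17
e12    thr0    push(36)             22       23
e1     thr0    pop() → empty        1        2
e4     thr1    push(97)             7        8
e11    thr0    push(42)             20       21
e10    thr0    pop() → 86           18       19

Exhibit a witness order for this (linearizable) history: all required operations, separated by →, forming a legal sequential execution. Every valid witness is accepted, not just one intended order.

e1 → e2 → e3 → e4 → e6 → e5 → e8 → e7 → e10 → e9 → e11 → e12

step 1: e1 pop() → empty — stack <>
step 2: e2 pop() → empty — stack <>
step 3: e3 pop() → empty — stack <>
step 4: e4 push(97) — stack <97>
step 5: e6 pop() → 97 — stack <>
step 6: e5 pop() → empty — stack <>
step 7: e8 pop() → empty — stack <>
step 8: e7 push(86) — stack <86>
step 9: e10 pop() → 86 — stack <>
step 10: e9 pop() → empty — stack <>
step 11: e11 push(42) — stack <42>
step 12: e12 push(36) — stack <42,36>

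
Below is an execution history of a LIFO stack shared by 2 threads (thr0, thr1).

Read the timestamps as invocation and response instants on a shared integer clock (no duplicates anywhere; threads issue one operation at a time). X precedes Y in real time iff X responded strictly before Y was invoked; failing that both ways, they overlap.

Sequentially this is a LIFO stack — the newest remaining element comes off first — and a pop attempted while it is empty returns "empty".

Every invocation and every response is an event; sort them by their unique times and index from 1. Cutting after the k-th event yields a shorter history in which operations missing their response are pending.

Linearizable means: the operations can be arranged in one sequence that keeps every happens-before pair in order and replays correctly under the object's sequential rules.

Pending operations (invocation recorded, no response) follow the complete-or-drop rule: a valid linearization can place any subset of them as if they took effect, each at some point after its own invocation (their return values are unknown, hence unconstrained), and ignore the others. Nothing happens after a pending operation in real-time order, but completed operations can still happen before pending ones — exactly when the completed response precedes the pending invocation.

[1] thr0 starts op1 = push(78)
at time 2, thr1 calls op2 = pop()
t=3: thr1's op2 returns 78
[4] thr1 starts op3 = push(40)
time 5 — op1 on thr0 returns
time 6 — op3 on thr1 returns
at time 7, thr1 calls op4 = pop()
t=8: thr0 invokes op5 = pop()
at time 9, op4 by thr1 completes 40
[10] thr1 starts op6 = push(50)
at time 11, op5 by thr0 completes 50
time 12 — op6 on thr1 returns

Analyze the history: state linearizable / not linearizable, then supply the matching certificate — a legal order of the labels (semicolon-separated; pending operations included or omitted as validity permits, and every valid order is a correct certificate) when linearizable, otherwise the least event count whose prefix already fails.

1. op1 push(78), leaving stack <78>
2. op2 pop() → 78, leaving stack <>
3. op3 push(40), leaving stack <40>
4. op4 pop() → 40, leaving stack <>
5. op6 push(50), leaving stack <50>
6. op5 pop() → 50, leaving stack <>

linearizable — witness: op1; op2; op3; op4; op6; op5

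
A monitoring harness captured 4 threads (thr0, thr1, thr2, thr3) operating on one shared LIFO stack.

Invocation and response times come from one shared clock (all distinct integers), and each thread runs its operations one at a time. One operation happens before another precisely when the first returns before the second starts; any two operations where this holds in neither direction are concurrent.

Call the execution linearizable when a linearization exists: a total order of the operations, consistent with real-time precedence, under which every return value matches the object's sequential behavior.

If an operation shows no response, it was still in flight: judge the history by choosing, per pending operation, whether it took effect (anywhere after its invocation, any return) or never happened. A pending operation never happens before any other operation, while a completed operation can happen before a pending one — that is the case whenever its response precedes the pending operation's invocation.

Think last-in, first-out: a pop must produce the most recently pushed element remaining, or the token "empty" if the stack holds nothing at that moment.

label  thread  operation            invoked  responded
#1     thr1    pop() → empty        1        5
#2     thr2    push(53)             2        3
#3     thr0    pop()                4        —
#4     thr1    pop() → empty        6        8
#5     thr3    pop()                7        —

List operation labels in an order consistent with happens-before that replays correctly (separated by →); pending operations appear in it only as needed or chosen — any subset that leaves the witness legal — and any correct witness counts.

#1 → #2 → #3 → #4

1. #1 pop() → empty, leaving stack <>
2. #2 push(53), leaving stack <53>
3. #3 pop() (pending, included), leaving stack <>
4. #4 pop() → empty, leaving stack <>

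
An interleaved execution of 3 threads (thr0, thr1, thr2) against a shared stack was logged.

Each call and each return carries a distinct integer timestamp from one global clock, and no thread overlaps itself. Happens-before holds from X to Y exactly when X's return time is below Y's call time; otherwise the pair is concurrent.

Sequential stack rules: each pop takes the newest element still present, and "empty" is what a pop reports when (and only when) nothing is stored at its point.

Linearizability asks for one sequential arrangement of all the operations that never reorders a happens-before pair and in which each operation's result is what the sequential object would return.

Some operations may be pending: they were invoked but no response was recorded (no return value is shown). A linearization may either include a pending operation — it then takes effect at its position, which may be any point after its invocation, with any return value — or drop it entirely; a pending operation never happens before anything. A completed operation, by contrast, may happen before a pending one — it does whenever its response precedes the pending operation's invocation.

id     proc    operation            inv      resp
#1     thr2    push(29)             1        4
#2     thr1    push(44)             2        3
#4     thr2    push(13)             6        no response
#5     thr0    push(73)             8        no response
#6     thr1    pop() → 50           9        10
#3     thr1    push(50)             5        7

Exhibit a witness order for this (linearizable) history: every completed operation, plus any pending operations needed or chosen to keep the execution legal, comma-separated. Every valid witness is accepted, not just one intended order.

1. #1 push(29), leaving stack <29>
2. #2 push(44), leaving stack <29,44>
3. #3 push(50), leaving stack <29,44,50>
4. #6 pop() → 50, leaving stack <29,44>

#1, #2, #3, #6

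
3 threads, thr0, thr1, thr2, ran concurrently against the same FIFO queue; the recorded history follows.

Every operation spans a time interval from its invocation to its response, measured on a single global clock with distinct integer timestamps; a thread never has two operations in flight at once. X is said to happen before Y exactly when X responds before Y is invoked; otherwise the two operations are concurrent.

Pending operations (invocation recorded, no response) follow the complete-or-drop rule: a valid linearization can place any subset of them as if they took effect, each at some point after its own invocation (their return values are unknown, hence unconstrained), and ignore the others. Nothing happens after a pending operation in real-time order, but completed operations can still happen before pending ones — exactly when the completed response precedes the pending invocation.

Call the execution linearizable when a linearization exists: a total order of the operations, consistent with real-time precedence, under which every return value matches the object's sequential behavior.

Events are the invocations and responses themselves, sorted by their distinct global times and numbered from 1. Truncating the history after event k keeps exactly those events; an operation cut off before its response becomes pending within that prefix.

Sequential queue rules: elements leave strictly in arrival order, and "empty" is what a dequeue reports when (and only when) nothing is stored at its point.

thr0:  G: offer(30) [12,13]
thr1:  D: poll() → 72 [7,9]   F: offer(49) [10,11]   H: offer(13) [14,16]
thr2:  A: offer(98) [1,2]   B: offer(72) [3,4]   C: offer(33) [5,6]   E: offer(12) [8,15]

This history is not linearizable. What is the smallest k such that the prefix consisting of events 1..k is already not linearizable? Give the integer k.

9

one valid order for events 1..8 is A, B, C:
after step 1 (A offer(98)): queue <98>
after step 2 (B offer(72)): queue <98,72>
after step 3 (C offer(33)): queue <98,72,33>
once event 9 joins (D's response, time 9), exhaustive search finds no witness
no escape via the 1 pending operation (E): every completion choice fails
take A, B, C, D (pending dropped): step 4 already fails, because D poll() → 72 cannot occur there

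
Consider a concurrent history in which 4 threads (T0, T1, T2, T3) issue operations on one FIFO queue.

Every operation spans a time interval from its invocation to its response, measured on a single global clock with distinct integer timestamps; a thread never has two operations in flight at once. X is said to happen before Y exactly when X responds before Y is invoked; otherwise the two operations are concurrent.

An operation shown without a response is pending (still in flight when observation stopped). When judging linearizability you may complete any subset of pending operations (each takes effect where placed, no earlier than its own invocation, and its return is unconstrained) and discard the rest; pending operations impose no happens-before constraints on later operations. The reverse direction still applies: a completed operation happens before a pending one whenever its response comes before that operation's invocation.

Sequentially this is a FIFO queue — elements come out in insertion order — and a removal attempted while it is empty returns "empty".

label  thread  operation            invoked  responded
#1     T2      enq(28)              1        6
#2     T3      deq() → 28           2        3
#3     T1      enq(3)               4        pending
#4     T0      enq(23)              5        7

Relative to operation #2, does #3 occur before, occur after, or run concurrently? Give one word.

#3 spans [4,…), #2 spans [2,3]
resp(#2)=3 < inv(#3)=4

after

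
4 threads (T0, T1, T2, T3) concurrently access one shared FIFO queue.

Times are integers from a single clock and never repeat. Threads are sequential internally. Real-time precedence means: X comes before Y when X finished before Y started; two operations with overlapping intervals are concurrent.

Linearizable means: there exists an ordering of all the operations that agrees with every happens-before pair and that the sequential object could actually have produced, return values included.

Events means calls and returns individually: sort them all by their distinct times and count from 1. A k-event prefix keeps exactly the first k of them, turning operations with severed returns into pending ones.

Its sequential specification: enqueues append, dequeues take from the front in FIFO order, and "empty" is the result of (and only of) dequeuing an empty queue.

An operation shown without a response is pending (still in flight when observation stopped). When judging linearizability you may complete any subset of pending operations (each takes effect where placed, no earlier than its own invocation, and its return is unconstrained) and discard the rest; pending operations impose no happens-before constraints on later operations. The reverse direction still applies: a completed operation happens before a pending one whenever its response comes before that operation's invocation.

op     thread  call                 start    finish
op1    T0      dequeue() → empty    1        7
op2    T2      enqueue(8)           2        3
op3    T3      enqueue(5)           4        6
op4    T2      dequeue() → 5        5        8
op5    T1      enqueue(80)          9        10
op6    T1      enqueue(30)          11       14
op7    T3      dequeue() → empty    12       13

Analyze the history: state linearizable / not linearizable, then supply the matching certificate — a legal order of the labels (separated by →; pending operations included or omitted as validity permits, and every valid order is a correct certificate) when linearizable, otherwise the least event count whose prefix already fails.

not linearizable — minimal violating prefix: 8 events

already the first 8 events (up to op4's response at time 8) admit no linearization; the first 7 still do
all 8 real-time-respecting orders fail — 4 completed FIFO queue operations, no legal replay
take op1, op2, op3, op4: step 4 already fails, because op4 dequeue() → 5 cannot occur there
take op1, op2, op4, op3: step 3 already fails, because op4 dequeue() → 5 cannot occur there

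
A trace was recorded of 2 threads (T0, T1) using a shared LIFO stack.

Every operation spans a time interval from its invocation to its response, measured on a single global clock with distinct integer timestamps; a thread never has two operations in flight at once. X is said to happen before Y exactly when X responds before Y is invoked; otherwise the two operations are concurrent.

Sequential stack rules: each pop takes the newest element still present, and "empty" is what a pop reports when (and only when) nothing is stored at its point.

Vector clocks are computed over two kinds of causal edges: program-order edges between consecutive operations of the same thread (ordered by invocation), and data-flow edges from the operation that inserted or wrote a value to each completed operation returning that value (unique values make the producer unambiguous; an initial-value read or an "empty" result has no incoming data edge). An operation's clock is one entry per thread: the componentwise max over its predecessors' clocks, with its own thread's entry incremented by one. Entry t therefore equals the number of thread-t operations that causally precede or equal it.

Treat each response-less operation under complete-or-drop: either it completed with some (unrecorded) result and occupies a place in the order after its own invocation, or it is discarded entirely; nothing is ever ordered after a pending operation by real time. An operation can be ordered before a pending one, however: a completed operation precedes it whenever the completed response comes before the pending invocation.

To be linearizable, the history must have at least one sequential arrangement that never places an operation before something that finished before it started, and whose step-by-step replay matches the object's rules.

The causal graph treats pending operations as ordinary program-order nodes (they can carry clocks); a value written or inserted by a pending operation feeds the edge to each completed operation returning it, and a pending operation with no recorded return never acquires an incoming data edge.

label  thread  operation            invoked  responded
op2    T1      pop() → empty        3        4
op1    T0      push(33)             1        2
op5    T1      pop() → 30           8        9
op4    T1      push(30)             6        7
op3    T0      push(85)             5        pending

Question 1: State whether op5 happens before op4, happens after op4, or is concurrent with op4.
Answer: after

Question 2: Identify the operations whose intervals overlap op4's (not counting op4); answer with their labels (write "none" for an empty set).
Answer: op3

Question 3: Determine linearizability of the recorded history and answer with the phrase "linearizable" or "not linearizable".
not linearizable

through event 3 a valid linearization exists; event 4 (op2 responding at time 4) ends that
exhaustive check: the 2 completed LIFO stack ops admit one real-time order; illegal
for example op1, op2 fails at step 2: op2 pop() → empty is not legal there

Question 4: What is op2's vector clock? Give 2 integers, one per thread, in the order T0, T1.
Answer: (0, 1)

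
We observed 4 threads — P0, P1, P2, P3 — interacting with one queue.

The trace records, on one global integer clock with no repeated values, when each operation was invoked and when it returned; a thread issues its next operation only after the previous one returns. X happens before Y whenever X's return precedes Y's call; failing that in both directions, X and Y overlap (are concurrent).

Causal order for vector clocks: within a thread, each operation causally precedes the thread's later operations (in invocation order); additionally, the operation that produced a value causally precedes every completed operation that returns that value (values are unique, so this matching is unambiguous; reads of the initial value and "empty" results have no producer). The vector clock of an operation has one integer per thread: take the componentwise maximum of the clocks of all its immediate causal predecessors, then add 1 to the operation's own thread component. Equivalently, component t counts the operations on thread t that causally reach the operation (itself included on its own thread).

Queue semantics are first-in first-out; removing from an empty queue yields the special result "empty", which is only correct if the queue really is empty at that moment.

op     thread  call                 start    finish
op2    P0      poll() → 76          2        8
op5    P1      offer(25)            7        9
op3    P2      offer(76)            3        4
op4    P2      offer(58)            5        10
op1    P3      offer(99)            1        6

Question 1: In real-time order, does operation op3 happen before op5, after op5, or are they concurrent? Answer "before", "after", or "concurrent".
op3 spans [3,4], op5 spans [7,9]
resp(op3)=4 < inv(op5)=7

before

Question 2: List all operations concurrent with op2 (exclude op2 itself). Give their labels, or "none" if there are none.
op2 spans [2,8]: anything still running between times 2 and 8 counts as concurrent
op1 [1,6]: concurrent
op3 [3,4]: concurrent
op4 [5,10]: concurrent
op5 [7,9]: concurrent

op1, op3, op4, op5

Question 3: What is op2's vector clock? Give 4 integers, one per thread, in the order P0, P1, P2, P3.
invoked at 1, op1 has no predecessors; its own P3 bump gives (0, 0, 0, 1)
invoked at 3, op3 has no predecessors; its own P2 bump gives (0, 0, 1, 0)
invoked at 7, op5 has no predecessors; its own P1 bump gives (0, 1, 0, 0)
invoked at 5, op4 merges VC(op3)=(0, 0, 1, 0) and bumps P2's slot → (0, 0, 2, 0)
invoked at 2, op2 merges VC(op3)=(0, 0, 1, 0) and bumps P0's slot → (1, 0, 1, 0)
target: VC(op2) = (1, 0, 1, 0)

(1, 0, 1, 0)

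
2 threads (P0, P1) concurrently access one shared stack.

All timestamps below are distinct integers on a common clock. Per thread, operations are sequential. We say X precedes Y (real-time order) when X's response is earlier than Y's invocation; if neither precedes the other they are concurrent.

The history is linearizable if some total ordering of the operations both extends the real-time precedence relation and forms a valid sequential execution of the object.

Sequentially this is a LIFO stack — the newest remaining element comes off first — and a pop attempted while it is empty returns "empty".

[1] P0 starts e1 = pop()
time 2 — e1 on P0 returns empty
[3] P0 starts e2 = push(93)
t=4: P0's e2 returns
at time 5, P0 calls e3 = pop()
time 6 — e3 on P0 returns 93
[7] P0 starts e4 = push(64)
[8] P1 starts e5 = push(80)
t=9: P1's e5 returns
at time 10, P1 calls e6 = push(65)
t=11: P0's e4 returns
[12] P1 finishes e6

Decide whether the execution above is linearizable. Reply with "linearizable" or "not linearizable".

linearizable

a witness: e1, e2, e3, e4, e5, e6
step 1: e1 pop() → empty — stack <>
step 2: e2 push(93) — stack <93>
step 3: e3 pop() → 93 — stack <>
step 4: e4 push(64) — stack <64>
step 5: e5 push(80) — stack <64,80>
step 6: e6 push(65) — stack <64,80,65>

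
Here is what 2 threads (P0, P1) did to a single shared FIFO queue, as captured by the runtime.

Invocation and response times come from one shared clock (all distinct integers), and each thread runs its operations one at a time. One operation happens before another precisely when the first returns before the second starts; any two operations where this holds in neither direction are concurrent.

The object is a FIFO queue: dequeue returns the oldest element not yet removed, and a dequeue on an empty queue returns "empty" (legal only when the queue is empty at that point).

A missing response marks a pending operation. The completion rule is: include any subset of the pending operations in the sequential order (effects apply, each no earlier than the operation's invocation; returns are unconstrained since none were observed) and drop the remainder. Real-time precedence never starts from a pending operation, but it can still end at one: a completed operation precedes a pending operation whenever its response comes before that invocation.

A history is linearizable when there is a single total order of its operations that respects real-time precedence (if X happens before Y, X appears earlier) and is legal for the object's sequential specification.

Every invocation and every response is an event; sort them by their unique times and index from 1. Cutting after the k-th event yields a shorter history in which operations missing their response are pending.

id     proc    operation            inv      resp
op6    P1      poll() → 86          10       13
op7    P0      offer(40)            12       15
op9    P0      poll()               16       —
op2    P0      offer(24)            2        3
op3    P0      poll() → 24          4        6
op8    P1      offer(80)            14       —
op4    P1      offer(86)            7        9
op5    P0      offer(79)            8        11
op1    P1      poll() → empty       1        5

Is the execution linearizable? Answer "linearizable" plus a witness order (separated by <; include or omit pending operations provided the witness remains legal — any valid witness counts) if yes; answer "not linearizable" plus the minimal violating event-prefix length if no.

linearizable — witness: op1 < op2 < op3 < op4 < op5 < op6 < op7

1. op1 poll() → empty, leaving queue <>
2. op2 offer(24), leaving queue <24>
3. op3 poll() → 24, leaving queue <>
4. op4 offer(86), leaving queue <86>
5. op5 offer(79), leaving queue <86,79>
6. op6 poll() → 86, leaving queue <79>
7. op7 offer(40), leaving queue <79,40>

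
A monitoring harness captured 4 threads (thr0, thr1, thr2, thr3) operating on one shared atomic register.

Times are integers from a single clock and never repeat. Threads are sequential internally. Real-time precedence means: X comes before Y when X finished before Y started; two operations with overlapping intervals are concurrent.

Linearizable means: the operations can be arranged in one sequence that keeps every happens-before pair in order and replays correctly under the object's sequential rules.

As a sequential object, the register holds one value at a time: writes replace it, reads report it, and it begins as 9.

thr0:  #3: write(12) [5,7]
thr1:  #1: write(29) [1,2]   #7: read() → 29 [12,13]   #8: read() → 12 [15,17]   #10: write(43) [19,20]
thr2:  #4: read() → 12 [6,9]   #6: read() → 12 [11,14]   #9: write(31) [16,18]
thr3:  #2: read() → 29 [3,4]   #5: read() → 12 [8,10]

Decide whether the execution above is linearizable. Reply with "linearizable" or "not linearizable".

events 1..12 are fine; event 13 — the response of #7 at time 13 — makes the prefix non-linearizable
the 6 completed operations admit 3 real-time orders; each fails the atomic register replay
no escape via the 1 pending operation (#6): every completion choice fails
one such order, #1, #2, #3, #4, #5, #7 (pending dropped), breaks at step 6 where #7 read() → 29 is illegal
one such order, #1, #2, #3, #5, #4, #7 (pending dropped), breaks at step 6 where #7 read() → 29 is illegal

not linearizable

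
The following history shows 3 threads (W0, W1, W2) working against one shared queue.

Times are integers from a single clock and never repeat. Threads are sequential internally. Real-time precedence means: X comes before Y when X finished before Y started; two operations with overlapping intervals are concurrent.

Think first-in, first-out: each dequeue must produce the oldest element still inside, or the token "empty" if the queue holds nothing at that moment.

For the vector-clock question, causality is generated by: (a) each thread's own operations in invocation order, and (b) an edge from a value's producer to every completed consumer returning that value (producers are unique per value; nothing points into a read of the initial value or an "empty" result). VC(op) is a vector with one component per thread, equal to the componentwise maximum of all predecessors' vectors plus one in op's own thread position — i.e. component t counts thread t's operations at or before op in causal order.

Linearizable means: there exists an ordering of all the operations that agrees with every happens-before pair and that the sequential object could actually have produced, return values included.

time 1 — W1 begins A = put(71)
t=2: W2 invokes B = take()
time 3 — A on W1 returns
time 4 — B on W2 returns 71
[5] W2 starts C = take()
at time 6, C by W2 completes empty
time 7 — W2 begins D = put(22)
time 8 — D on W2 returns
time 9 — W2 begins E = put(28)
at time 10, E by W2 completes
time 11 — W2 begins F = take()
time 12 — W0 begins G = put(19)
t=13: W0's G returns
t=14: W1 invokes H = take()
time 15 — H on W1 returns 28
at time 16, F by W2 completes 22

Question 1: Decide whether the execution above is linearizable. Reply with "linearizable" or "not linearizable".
linearizable

a witness: A, B, C, D, E, F, G, H
step 1: A put(71) — queue <71>
step 2: B take() → 71 — queue <>
step 3: C take() → empty — queue <>
step 4: D put(22) — queue <22>
step 5: E put(28) — queue <22,28>
step 6: F take() → 22 — queue <28>
step 7: G put(19) — queue <28,19>
step 8: H take() → 28 — queue <19>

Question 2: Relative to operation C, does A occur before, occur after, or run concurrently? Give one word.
before

A spans [1,3], C spans [5,6]
resp(A)=3 < inv(C)=5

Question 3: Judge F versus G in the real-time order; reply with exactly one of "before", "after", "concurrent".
concurrent

F spans [11,16], G spans [12,13]
the intervals overlap in both directions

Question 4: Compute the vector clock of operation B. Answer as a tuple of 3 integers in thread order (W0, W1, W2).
(0, 1, 1)

A, invoked 1, has no incoming edges; only W1's bump applies → (0, 1, 0)
G, invoked 12, has no incoming edges; only W0's bump applies → (1, 0, 0)
invoked at 2, B merges VC(A)=(0, 1, 0) and bumps W2's slot → (0, 1, 1)
invoked at 5, C merges VC(B)=(0, 1, 1) and bumps W2's slot → (0, 1, 2)
invoked at 7, D merges VC(C)=(0, 1, 2) and bumps W2's slot → (0, 1, 3)
invoked at 9, E merges VC(D)=(0, 1, 3) and bumps W2's slot → (0, 1, 4)
invoked at 11, F merges VC(D)=(0, 1, 3), VC(E)=(0, 1, 4) and bumps W2's slot → (0, 1, 5)
invoked at 14, H merges VC(A)=(0, 1, 0), VC(E)=(0, 1, 4) and bumps W1's slot → (0, 2, 4)
target: VC(B) = (0, 1, 1)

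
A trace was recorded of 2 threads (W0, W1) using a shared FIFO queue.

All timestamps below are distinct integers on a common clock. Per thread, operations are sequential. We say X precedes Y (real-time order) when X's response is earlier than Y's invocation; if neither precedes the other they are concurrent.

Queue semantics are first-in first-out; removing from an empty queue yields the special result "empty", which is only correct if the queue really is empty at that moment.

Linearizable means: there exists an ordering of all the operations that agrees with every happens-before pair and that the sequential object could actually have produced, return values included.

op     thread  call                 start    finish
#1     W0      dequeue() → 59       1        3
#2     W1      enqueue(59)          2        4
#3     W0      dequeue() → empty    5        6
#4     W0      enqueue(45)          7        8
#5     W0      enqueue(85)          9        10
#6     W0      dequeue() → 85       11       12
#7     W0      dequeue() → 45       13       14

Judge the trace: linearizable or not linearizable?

events 1..11 are fine; event 12 — the response of #6 at time 12 — makes the prefix non-linearizable
all 2 real-time-respecting orders fail — 6 completed FIFO queue operations, no legal replay
sample order #1, #2, #3, #4, #5, #6 stalls at step 1 — #1 dequeue() → 59 has no legal effect
sample order #2, #1, #3, #4, #5, #6 stalls at step 6 — #6 dequeue() → 85 has no legal effect

not linearizable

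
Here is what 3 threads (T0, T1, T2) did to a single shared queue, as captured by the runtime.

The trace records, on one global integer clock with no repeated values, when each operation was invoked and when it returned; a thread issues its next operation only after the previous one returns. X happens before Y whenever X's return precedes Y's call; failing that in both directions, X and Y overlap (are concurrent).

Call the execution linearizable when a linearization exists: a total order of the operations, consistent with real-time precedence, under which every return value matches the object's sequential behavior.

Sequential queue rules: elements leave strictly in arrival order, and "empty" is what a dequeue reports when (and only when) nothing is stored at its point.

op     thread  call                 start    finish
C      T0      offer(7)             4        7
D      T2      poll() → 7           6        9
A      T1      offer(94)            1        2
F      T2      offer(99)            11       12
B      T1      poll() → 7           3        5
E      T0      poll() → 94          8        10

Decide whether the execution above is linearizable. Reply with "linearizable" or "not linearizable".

not linearizable

through event 4 a valid linearization exists; event 5 (B responding at time 5) ends that
exhaustive check: the 2 completed queue ops admit one real-time order; illegal
no completion choice of the 1 pending operation (C) rescues it — every subset was tried
take A, B (pending dropped): step 2 already fails, because B poll() → 7 cannot occur there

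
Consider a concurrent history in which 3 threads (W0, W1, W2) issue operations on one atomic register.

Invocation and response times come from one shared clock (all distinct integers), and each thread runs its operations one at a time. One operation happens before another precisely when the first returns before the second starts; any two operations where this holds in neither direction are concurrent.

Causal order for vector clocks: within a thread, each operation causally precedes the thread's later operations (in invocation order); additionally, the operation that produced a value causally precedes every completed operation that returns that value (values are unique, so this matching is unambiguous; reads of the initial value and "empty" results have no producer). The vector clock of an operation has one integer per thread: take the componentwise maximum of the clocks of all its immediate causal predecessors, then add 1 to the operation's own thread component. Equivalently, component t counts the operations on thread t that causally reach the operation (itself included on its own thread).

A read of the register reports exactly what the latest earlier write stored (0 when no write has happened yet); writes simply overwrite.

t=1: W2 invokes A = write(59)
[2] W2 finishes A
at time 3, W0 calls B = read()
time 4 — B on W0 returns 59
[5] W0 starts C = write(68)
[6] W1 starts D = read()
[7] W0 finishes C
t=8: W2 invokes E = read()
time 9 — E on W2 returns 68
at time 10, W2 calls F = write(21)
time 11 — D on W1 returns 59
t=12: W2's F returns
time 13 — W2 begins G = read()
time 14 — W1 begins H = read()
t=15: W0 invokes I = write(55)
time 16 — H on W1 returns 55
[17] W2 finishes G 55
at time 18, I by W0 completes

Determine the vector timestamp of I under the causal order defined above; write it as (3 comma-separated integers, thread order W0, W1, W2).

(3, 0, 1)

A (invocation 1): nothing precedes it; W2's component alone gives (0, 0, 1)
invoked at 6, D merges VC(A)=(0, 0, 1) and bumps W1's slot → (0, 1, 1)
invoked at 3, B merges VC(A)=(0, 0, 1) and bumps W0's slot → (1, 0, 1)
invoked at 5, C merges VC(B)=(1, 0, 1) and bumps W0's slot → (2, 0, 1)
invoked at 8, E merges VC(A)=(0, 0, 1), VC(C)=(2, 0, 1) and bumps W2's slot → (2, 0, 2)
invoked at 15, I merges VC(C)=(2, 0, 1) and bumps W0's slot → (3, 0, 1)
invoked at 10, F merges VC(E)=(2, 0, 2) and bumps W2's slot → (2, 0, 3)
invoked at 14, H merges VC(D)=(0, 1, 1), VC(I)=(3, 0, 1) and bumps W1's slot → (3, 2, 1)
invoked at 13, G merges VC(F)=(2, 0, 3), VC(I)=(3, 0, 1) and bumps W2's slot → (3, 0, 4)
target: VC(I) = (3, 0, 1)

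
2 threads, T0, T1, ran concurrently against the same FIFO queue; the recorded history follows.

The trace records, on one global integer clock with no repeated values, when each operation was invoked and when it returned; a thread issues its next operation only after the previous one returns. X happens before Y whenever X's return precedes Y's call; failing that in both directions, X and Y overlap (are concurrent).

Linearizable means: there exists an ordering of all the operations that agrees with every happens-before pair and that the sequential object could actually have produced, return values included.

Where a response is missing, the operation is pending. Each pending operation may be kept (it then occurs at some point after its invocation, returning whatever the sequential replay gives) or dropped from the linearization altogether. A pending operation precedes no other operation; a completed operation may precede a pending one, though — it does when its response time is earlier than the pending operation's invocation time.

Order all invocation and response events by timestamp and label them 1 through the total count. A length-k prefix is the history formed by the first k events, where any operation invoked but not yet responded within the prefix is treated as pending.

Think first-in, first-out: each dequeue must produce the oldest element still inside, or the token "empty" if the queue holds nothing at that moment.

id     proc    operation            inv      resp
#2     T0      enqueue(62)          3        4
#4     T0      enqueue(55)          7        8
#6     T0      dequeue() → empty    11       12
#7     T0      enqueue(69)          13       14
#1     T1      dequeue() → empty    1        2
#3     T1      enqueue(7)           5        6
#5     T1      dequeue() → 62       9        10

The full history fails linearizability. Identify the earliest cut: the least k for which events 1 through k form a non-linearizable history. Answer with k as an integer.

events 1..11 are linearizable, e.g. via #1, #2, #3, #4, #5:
1. #1 dequeue() → empty, leaving queue <>
2. #2 enqueue(62), leaving queue <62>
3. #3 enqueue(7), leaving queue <62,7>
4. #4 enqueue(55), leaving queue <62,7,55>
5. #5 dequeue() → 62, leaving queue <7,55>
at event 12 (#6's time-12 response) nothing linearizes any more
e.g. #1, #2, #3, #4, #5, #6: illegal at step 6, since #6 dequeue() → empty cannot apply there

12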